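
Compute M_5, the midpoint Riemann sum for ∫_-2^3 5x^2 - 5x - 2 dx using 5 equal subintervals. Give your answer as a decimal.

Δx = (3 − (-2))/5 = 1.
Midpoints: -1.5, -0.5, 0.5, 1.5, 2.5.
f(-1.5) = 16.75, f(-0.5) = 1.75, f(0.5) = -3.25, f(1.5) = 1.75, f(2.5) = 16.75.
Sum = Δx · [f(-1.5) + f(-0.5) + f(0.5) + f(1.5) + f(2.5)].
Sum = 33.75.

33.75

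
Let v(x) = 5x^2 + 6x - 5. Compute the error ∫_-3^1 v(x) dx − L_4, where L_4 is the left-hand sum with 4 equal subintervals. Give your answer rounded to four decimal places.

Exact integral: ∫_-3^1 v(x) dx ≈ 2.666667.
L_4 = 14.
Error ≈ 2.666667 − 14 ≈ -11.3333.

-11.3333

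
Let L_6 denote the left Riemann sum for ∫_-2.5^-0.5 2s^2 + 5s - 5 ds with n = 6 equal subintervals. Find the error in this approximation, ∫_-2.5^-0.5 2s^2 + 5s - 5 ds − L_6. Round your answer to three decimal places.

Exact integral: ∫_-2.5^-0.5 f(s) ds ≈ -14.66667.
L_6 ≈ -14.25926.
Error ≈ -14.66667 − (-14.25926) ≈ -0.407.

-0.407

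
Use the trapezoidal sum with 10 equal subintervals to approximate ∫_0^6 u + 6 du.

54

Δu = (6 − 0)/10 = 0.6.
f(0) = 6, f(0.6) = 6.6, f(1.2) = 7.2, f(1.8) = 7.8, f(2.4) = 8.4, f(3) = 9, f(3.6) = 9.6, f(4.2) = 10.2, f(4.8) = 10.8, f(5.4) = 11.4, f(6) = 12.
T_10 = (Δu/2)·[f(u_0) + 2f(u_1) + ... + 2f(u_{9}) + f(u_10)].
Sum = 54.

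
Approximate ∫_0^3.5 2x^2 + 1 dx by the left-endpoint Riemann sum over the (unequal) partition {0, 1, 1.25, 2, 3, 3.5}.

23.34375

Subinterval widths: 1, 0.25, 0.75, 1, 0.5.
Left endpoints: 0, 1, 1.25, 2, 3.
f(0) = 1, f(1) = 3, f(1.25) = 4.125, f(2) = 9, f(3) = 19.
Sum = Σ Δx_i · f(x_i).
Sum = 23.34375.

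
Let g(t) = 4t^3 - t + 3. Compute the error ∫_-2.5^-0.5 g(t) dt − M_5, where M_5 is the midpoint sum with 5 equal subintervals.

-0.48

Exact integral: ∫_-2.5^-0.5 g(t) dt = -30.
M_5 = -29.52.
Error = -30 − (-29.52) = -0.48.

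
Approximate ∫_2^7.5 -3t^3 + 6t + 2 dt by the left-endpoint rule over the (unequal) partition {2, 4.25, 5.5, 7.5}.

Subinterval widths: 2.25, 1.25, 2.
Left endpoints: 2, 4.25, 5.5.
f(2) = -10, f(4.25) = -202.796875, f(5.5) = -464.125.
Sum = Σ Δt_i · f(t_i).
Sum = -1204.24609375.

-1204.24609375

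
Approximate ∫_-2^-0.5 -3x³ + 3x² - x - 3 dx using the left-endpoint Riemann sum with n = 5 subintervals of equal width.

22.98

Δx = (-0.5 − (-2))/5 = 0.3.
Left endpoints: -2, -1.7, -1.4, -1.1, -0.8.
f(-2) = 35, f(-1.7) = 22.109, f(-1.4) = 12.512, f(-1.1) = 5.723, f(-0.8) = 1.256.
Sum = Δx · [f(-2) + f(-1.7) + f(-1.4) + f(-1.1) + f(-0.8)].
Sum = 22.98.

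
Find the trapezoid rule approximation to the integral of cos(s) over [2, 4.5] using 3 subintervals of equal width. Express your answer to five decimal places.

-1.77635

Δs = (4.5 − 2)/3 = 5/6.
f(2) ≈ -0.41615, f(17/6) ≈ -0.95286, f(11/3) ≈ -0.86529, f(4.5) ≈ -0.21080.
T_3 = (Δs/2)·[f(s_0) + 2f(s_1) + 2f(s_2) + f(s_3)].
Sum ≈ -1.77635.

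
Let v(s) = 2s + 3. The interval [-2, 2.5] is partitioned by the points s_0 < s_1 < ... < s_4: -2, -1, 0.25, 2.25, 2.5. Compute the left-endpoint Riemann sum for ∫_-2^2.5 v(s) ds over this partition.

9.125

Subinterval widths: 1, 1.25, 2, 0.25.
Left endpoints: -2, -1, 0.25, 2.25.
v(-2) = -1, v(-1) = 1, v(0.25) = 3.5, v(2.25) = 7.5.
Sum = Σ Δs_i · v(s_i).
Sum = 9.125.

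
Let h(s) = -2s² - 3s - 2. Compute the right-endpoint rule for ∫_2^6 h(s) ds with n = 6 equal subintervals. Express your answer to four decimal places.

Δs = (6 − 2)/6 = 2/3.
Right endpoints: 8/3, 10/3, 4, 14/3, 16/3, 6.
h(8/3) = -218/9, h(10/3) = -308/9, h(4) = -46, h(14/3) = -536/9, h(16/3) = -674/9, h(6) = -92.
Sum = Δs · [h(8/3) + h(10/3) + h(4) + ...].
Sum ≈ -220.5926.

-220.5926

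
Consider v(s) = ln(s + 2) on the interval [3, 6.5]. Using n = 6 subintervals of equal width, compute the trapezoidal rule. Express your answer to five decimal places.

6.64104

Δs = (6.5 − 3)/6 = 7/12.
v(3) ≈ 1.60944, v(43/12) ≈ 1.71979, v(25/6) ≈ 1.81916, v(4.75) ≈ 1.90954, v(16/3) ≈ 1.99243, v(71/12) ≈ 2.06897, v(6.5) ≈ 2.14007.
T_6 = (Δs/2)·[v(s_0) + 2v(s_1) + ... + 2v(s_{5}) + v(s_6)].
Sum ≈ 6.64104.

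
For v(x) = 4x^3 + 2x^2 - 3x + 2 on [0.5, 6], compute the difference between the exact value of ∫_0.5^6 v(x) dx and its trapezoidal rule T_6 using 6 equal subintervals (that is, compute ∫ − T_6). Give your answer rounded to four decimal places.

Exact integral: ∫_0.5^6 v(x) dx ≈ 1397.229167.
T_6 ≈ 1428.809606.
Error ≈ 1397.229167 − 1428.809606 ≈ -31.5804.

-31.5804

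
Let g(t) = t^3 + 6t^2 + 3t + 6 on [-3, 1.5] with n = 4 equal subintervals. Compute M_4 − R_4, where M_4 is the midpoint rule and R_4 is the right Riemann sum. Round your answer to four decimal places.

-7.2378

M_4 ≈ 56.860840.
R_4 ≈ 64.098633.
M_4 − R_4 ≈ -7.2378.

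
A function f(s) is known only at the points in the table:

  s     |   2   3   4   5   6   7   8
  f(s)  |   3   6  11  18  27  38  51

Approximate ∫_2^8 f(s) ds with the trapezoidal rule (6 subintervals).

Δs = 1.
T_6 = (1/2)·[3 + 2·6 + 2·11 + 2·18 + 2·27 + 2·38 + 51] = 127.

127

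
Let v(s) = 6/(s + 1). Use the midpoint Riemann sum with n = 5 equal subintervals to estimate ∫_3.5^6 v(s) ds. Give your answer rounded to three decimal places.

2.649

Δs = (6 − 3.5)/5 = 0.5.
Midpoints: 3.75, 4.25, 4.75, 5.25, 5.75.
v(3.75) = 24/19, v(4.25) = 8/7, v(4.75) = 24/23, v(5.25) = 0.96, v(5.75) = 8/9.
Sum = Δs · [v(3.75) + v(4.25) + v(4.75) + v(5.25) + v(5.75)].
Sum ≈ 2.649.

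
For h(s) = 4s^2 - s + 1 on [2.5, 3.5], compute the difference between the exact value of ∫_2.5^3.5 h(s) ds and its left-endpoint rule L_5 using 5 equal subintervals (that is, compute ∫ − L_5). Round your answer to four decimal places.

2.2733

Exact integral: ∫_2.5^3.5 h(s) ds ≈ 34.333333.
L_5 = 32.06.
Error ≈ 34.333333 − 32.06 ≈ 2.2733.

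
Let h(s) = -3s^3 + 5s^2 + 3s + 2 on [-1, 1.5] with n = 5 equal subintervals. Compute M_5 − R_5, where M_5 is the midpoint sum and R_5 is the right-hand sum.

M_5 = 10.9765625.
R_5 = 11.5625.
M_5 − R_5 = -0.5859375.

-0.5859375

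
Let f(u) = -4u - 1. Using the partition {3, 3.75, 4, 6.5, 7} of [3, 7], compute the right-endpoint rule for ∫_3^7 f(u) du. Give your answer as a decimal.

Subinterval widths: 0.75, 0.25, 2.5, 0.5.
Right endpoints: 3.75, 4, 6.5, 7.
f(3.75) = -16, f(4) = -17, f(6.5) = -27, f(7) = -29.
Sum = Σ Δu_i · f(u_i).
Sum = -98.25.

-98.25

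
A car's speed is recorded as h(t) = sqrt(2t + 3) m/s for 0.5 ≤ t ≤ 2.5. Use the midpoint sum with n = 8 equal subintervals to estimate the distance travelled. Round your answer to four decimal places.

Δt = (2.5 − 0.5)/8 = 0.25.
Midpoints: 0.625, 0.875, 1.125, 1.375, 1.625, 1.875, 2.125, 2.375.
h(0.625) ≈ 2.0616, h(0.875) ≈ 2.1794, h(1.125) ≈ 2.2913, h(1.375) ≈ 2.3979, h(1.625) ≈ 2.5000, h(1.875) ≈ 2.5981, h(2.125) ≈ 2.6926, h(2.375) ≈ 2.7839.
Sum = Δt · [h(0.625) + h(0.875) + h(1.125) + ...].
Sum ≈ 4.8762.

4.8762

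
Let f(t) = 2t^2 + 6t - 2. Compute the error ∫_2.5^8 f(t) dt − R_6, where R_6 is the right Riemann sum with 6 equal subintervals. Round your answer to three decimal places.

-69.603

Exact integral: ∫_2.5^8 f(t) dt ≈ 493.16667.
R_6 ≈ 562.76968.
Error ≈ 493.16667 − 562.76968 ≈ -69.603.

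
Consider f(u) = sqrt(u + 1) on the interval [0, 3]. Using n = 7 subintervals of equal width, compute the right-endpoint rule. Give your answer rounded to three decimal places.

4.877

Δu = (3 − 0)/7 = 3/7.
Right endpoints: 3/7, 6/7, 9/7, 12/7, 15/7, 18/7, 3.
f(3/7) ≈ 1.195, f(6/7) ≈ 1.363, f(9/7) ≈ 1.512, f(12/7) ≈ 1.648, f(15/7) ≈ 1.773, f(18/7) ≈ 1.890, f(3) ≈ 2.000.
Sum = Δu · [f(3/7) + f(6/7) + f(9/7) + ...].
Sum ≈ 4.877.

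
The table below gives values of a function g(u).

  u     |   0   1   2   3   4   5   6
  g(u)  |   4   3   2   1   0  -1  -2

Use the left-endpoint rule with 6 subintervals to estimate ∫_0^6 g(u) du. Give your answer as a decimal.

Δu = 1.
Sum = 1·[4 + 3 + 2 + 1 + 0 + (-1)] = 9.

9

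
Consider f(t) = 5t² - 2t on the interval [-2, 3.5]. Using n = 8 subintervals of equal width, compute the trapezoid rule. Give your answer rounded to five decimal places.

78.70801

Δt = (3.5 − (-2))/8 = 0.6875.
f(-2) = 24, f(-1.3125) = 11.23828125, f(-0.625) = 3.203125, f(0.0625) = -0.10546875, f(0.75) = 1.3125, f(1.4375) = 7.45703125, f(2.125) = 18.328125, f(2.8125) = 33.92578125, f(3.5) = 54.25.
T_8 = (Δt/2)·[f(t_0) + 2f(t_1) + ... + 2f(t_{7}) + f(t_8)].
Sum ≈ 78.70801.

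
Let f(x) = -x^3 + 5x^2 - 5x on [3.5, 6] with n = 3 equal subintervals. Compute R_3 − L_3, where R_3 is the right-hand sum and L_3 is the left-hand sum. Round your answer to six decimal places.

R_3 ≈ -87.85879630.
L_3 ≈ -32.12962963.
R_3 − L_3 ≈ -55.729167.

-55.729167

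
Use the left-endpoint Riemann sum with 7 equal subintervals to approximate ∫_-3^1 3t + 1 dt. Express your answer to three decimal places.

-11.429

Δt = (1 − (-3))/7 = 4/7.
Left endpoints: -3, -17/7, -13/7, -9/7, -5/7, -1/7, 3/7.
f(-3) = -8, f(-17/7) = -44/7, f(-13/7) = -32/7, f(-9/7) = -20/7, f(-5/7) = -8/7, f(-1/7) = 4/7, f(3/7) = 16/7.
Sum = Δt · [f(-3) + f(-17/7) + f(-13/7) + ...].
Sum ≈ -11.429.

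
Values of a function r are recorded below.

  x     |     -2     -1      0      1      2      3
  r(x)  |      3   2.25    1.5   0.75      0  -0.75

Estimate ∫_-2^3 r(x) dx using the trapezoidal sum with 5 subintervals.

Δx = 1.
T_5 = (1/2)·[3 + 2·2.25 + 2·1.5 + 2·0.75 + 2·0 + (-0.75)] = 5.625.

5.625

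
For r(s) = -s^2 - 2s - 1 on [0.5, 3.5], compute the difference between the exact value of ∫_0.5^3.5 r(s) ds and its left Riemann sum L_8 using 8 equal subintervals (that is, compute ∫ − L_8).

Exact integral: ∫_0.5^3.5 r(s) ds = -29.25.
L_8 = -25.9453125.
Error = -29.25 − (-25.9453125) = -3.3046875.

-3.3046875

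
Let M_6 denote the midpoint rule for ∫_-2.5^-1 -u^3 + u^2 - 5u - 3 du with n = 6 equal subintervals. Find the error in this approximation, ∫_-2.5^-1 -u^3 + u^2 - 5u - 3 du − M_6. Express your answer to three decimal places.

0.049

Exact integral: ∫_-2.5^-1 f(u) du = 23.015625.
M_6 ≈ 22.96680.
Error ≈ 23.015625 − 22.96680 ≈ 0.049.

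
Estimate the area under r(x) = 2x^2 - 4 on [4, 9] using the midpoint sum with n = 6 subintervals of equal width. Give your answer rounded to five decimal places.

422.75463

Δx = (9 − 4)/6 = 5/6.
Midpoints: 53/12, 5.25, 73/12, 83/12, 7.75, 103/12.
r(53/12) = 2521/72, r(5.25) = 51.125, r(73/12) = 5041/72, r(83/12) = 6601/72, r(7.75) = 116.125, r(103/12) = 10321/72.
Sum = Δx · [r(53/12) + r(5.25) + r(73/12) + ...].
Sum ≈ 422.75463.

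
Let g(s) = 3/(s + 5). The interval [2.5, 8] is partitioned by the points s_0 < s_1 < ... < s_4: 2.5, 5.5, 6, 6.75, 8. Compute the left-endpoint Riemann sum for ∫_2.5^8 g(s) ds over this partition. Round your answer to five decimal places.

1.86655

Subinterval widths: 3, 0.5, 0.75, 1.25.
Left endpoints: 2.5, 5.5, 6, 6.75.
g(2.5) = 0.4, g(5.5) = 2/7, g(6) = 3/11, g(6.75) = 12/47.
Sum = Σ Δs_i · g(s_i).
Sum ≈ 1.86655.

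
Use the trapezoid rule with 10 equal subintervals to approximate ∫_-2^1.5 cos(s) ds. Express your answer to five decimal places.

1.88729

Δs = (1.5 − (-2))/10 = 0.35.
f(-2) ≈ -0.41615, f(-1.65) ≈ -0.07912, f(-1.3) ≈ 0.26750, f(-0.95) ≈ 0.58168, f(-0.6) ≈ 0.82534, f(-0.25) ≈ 0.96891, f(0.1) ≈ 0.99500, f(0.45) ≈ 0.90045, f(0.8) ≈ 0.69671, f(1.15) ≈ 0.40849, f(1.5) ≈ 0.07074.
T_10 = (Δs/2)·[f(s_0) + 2f(s_1) + ... + 2f(s_{9}) + f(s_10)].
Sum ≈ 1.88729.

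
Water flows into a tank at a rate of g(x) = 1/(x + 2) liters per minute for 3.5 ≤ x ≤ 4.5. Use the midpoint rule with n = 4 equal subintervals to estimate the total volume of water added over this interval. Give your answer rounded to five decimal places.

0.16703

Δx = (4.5 − 3.5)/4 = 0.25.
Midpoints: 3.625, 3.875, 4.125, 4.375.
g(3.625) = 8/45, g(3.875) = 8/47, g(4.125) = 8/49, g(4.375) = 8/51.
Sum = Δx · [g(3.625) + g(3.875) + g(4.125) + g(4.375)].
Sum ≈ 0.16703.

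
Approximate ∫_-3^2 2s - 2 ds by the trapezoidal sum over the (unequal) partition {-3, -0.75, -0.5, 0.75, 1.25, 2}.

Subinterval widths: 2.25, 0.25, 1.25, 0.5, 0.75.
f(-3) = -8, f(-0.75) = -3.5, f(-0.5) = -3, f(0.75) = -0.5, f(1.25) = 0.5, f(2) = 2.
On each subinterval the trapezoid contributes (Δs_i/2)·[f(s_{i-1}) + f(s_i)].
Sum = -15.

-15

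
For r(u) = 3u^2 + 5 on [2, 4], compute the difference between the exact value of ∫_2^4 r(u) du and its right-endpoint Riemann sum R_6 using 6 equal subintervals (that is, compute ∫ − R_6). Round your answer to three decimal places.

Exact integral: ∫_2^4 r(u) du = 66.
R_6 ≈ 72.11111.
Error ≈ 66 − 72.11111 ≈ -6.111.

-6.111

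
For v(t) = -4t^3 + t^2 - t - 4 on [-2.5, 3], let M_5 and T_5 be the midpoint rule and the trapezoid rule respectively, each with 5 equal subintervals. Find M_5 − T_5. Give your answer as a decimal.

3.3275

M_5 = -49.995.
T_5 = -53.3225.
M_5 − T_5 = 3.3275.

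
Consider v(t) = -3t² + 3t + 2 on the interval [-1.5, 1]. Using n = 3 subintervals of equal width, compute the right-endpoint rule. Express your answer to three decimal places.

2.569

Δt = (1 − (-1.5))/3 = 5/6.
Right endpoints: -2/3, 1/6, 1.
v(-2/3) = -4/3, v(1/6) = 29/12, v(1) = 2.
Sum = Δt · [v(-2/3) + v(1/6) + v(1)].
Sum ≈ 2.569.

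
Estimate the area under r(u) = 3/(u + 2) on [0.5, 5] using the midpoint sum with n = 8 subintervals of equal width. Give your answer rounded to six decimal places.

Δu = (5 − 0.5)/8 = 0.5625.
Midpoints: 0.78125, 1.34375, 1.90625, 2.46875, 3.03125, 3.59375, 4.15625, 4.71875.
r(0.78125) = 96/89, r(1.34375) = 96/107, r(1.90625) = 0.768, r(2.46875) = 96/143, r(3.03125) = 96/161, r(3.59375) = 96/179, r(4.15625) = 96/197, r(4.71875) = 96/215.
Sum = Δu · [r(0.78125) + r(1.34375) + r(1.90625) + ...].
Sum ≈ 3.083391.

3.083391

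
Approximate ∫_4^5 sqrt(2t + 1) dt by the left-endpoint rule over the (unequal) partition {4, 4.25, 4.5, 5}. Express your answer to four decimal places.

Subinterval widths: 0.25, 0.25, 0.5.
Left endpoints: 4, 4.25, 4.5.
f(4) ≈ 3.0000, f(4.25) ≈ 3.0822, f(4.5) ≈ 3.1623.
Sum = Σ Δt_i · f(t_i).
Sum ≈ 3.1017.

3.1017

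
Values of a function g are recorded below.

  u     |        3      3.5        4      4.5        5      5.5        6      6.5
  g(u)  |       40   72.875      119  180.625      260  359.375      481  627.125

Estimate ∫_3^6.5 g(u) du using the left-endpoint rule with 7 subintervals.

756.4375

Δu = 0.5.
Sum = 0.5·[40 + 72.875 + 119 + 180.625 + 260 + 359.375 + 481] = 756.4375.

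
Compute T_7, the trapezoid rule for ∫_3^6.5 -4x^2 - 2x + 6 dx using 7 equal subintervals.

-343

Δx = (6.5 − 3)/7 = 0.5.
f(3) = -36, f(3.5) = -50, f(4) = -66, f(4.5) = -84, f(5) = -104, f(5.5) = -126, f(6) = -150, f(6.5) = -176.
T_7 = (Δx/2)·[f(x_0) + 2f(x_1) + ... + 2f(x_{6}) + f(x_7)].
Sum = -343.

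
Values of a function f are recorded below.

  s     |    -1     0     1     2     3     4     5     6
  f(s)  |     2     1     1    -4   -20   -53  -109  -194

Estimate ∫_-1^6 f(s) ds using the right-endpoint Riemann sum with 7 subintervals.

-378

Δs = 1.
Sum = 1·[1 + 1 + (-4) + (-20) + (-53) + (-109) + (-194)] = -378.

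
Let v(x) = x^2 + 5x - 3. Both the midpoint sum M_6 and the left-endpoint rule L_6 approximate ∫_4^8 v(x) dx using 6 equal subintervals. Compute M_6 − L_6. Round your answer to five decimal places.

M_6 ≈ 257.1851852.
L_6 ≈ 234.9629630.
M_6 − L_6 ≈ 22.22222.

22.22222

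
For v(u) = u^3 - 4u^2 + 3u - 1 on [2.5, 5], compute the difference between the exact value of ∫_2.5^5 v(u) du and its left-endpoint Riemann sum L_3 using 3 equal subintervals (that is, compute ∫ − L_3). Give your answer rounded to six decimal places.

Exact integral: ∫_2.5^5 v(u) du ≈ 26.27604167.
L_3 ≈ 10.92592593.
Error ≈ 26.27604167 − 10.92592593 ≈ 15.350116.

15.350116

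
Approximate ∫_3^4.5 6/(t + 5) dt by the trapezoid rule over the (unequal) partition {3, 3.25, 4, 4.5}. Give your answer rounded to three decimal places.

1.032

Subinterval widths: 0.25, 0.75, 0.5.
f(3) = 0.75, f(3.25) = 8/11, f(4) = 2/3, f(4.5) = 12/19.
On each subinterval the trapezoid contributes (Δt_i/2)·[f(t_{i-1}) + f(t_i)].
Sum ≈ 1.032.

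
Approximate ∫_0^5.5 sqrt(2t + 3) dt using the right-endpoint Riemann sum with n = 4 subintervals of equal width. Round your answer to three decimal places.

17.063

Δt = (5.5 − 0)/4 = 1.375.
Right endpoints: 1.375, 2.75, 4.125, 5.5.
f(1.375) ≈ 2.398, f(2.75) ≈ 2.915, f(4.125) ≈ 3.354, f(5.5) ≈ 3.742.
Sum = Δt · [f(1.375) + f(2.75) + f(4.125) + f(5.5)].
Sum ≈ 17.063.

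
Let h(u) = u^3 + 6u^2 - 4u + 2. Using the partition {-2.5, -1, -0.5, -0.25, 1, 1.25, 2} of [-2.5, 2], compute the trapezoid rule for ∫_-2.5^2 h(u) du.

Subinterval widths: 1.5, 0.5, 0.25, 1.25, 0.25, 0.75.
h(-2.5) = 33.875, h(-1) = 11, h(-0.5) = 5.375, h(-0.25) = 3.359375, h(1) = 5, h(1.25) = 8.328125, h(2) = 26.
On each subinterval the trapezoid contributes (Δu_i/2)·[h(u_{i-1}) + h(u_i)].
Sum = 58.60546875.

58.60546875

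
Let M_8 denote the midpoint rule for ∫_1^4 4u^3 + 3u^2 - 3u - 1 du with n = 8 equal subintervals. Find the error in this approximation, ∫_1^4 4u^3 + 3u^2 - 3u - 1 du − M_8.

1.16015625

Exact integral: ∫_1^4 f(u) du = 292.5.
M_8 = 291.33984375.
Error = 292.5 − 291.33984375 = 1.16015625.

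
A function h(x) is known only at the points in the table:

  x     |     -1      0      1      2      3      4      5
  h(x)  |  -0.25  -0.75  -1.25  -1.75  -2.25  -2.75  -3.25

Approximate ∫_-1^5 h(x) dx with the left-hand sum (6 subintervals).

-9

Δx = 1.
Sum = 1·[(-0.25) + (-0.75) + (-1.25) + (-1.75) + (-2.25) + (-2.75)] = -9.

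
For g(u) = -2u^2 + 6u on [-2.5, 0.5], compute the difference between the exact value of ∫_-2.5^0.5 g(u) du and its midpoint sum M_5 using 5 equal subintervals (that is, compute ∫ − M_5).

-0.18

Exact integral: ∫_-2.5^0.5 g(u) du = -28.5.
M_5 = -28.32.
Error = -28.5 − (-28.32) = -0.18.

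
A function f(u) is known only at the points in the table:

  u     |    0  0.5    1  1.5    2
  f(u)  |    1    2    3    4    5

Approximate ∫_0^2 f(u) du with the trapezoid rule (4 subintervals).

6

Δu = 0.5.
T_4 = (0.5/2)·[1 + 2·2 + 2·3 + 2·4 + 5] = 6.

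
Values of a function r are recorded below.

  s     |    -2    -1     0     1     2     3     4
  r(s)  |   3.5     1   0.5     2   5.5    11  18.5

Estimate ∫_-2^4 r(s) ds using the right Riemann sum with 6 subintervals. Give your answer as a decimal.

Δs = 1.
Sum = 1·[1 + 0.5 + 2 + 5.5 + 11 + 18.5] = 38.5.

38.5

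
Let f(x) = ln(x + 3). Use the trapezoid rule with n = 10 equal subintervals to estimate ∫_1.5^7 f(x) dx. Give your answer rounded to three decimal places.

10.754

Δx = (7 − 1.5)/10 = 0.55.
f(1.5) ≈ 1.504, f(2.05) ≈ 1.619, f(2.6) ≈ 1.723, f(3.15) ≈ 1.816, f(3.7) ≈ 1.902, f(4.25) ≈ 1.981, f(4.8) ≈ 2.054, f(5.35) ≈ 2.122, f(5.9) ≈ 2.186, f(6.45) ≈ 2.246, f(7) ≈ 2.303.
T_10 = (Δx/2)·[f(x_0) + 2f(x_1) + ... + 2f(x_{9}) + f(x_10)].
Sum ≈ 10.754.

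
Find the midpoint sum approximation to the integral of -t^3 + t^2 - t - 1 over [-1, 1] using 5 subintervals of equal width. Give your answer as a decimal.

-1.36

Δt = (1 − (-1))/5 = 0.4.
Midpoints: -0.8, -0.4, 0, 0.4, 0.8.
f(-0.8) = 0.952, f(-0.4) = -0.376, f(0) = -1, f(0.4) = -1.304, f(0.8) = -1.672.
Sum = Δt · [f(-0.8) + f(-0.4) + f(0) + f(0.4) + f(0.8)].
Sum = -1.36.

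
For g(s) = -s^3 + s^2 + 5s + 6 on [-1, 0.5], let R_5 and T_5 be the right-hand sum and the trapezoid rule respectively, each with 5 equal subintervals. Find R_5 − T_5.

0.84375

R_5 = 8.6175.
T_5 = 7.77375.
R_5 − T_5 = 0.84375.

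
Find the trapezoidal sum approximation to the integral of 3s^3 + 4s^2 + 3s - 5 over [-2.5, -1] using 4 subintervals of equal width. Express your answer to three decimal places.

-24.835

Δs = (-1 − (-2.5))/4 = 0.375.
f(-2.5) = -34.375, f(-2.125) = -11315/512, f(-1.75) = -14.078125, f(-1.375) = -4793/512, f(-1) = -7.
T_4 = (Δs/2)·[f(s_0) + 2f(s_1) + 2f(s_2) + 2f(s_3) + f(s_4)].
Sum ≈ -24.835.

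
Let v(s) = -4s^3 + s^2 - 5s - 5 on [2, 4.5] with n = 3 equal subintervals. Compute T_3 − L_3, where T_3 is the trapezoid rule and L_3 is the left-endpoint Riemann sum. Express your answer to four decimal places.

-136.9792

T_3 ≈ -430.474537.
L_3 ≈ -293.495370.
T_3 − L_3 ≈ -136.9792.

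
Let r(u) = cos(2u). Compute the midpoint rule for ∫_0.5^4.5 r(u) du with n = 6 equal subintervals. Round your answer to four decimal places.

Δu = (4.5 − 0.5)/6 = 2/3.
Midpoints: 5/6, 1.5, 13/6, 17/6, 3.5, 25/6.
r(5/6) ≈ -0.0957, r(1.5) ≈ -0.9900, r(13/6) ≈ -0.3700, r(17/6) ≈ 0.8159, r(3.5) ≈ 0.7539, r(25/6) ≈ -0.4612.
Sum = Δu · [r(5/6) + r(1.5) + r(13/6) + ...].
Sum ≈ -0.2314.

-0.2314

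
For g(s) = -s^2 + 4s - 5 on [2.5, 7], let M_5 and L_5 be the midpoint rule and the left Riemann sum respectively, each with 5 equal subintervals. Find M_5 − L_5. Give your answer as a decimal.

M_5 = -45.82125.
L_5 = -35.595.
M_5 − L_5 = -10.22625.

-10.22625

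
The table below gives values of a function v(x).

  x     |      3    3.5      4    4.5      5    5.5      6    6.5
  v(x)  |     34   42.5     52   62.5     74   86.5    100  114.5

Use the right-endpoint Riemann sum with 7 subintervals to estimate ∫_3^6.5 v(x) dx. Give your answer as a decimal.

266

Δx = 0.5.
Sum = 0.5·[42.5 + 52 + 62.5 + 74 + 86.5 + 100 + 114.5] = 266.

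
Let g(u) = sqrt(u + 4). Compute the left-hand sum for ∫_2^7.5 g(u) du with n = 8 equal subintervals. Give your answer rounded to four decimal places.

15.8750

Δu = (7.5 − 2)/8 = 0.6875.
Left endpoints: 2, 2.6875, 3.375, 4.0625, 4.75, 5.4375, 6.125, 6.8125.
g(2) ≈ 2.4495, g(2.6875) ≈ 2.5860, g(3.375) ≈ 2.7157, g(4.0625) ≈ 2.8395, g(4.75) ≈ 2.9580, g(5.4375) ≈ 3.0721, g(6.125) ≈ 3.1820, g(6.8125) ≈ 3.2882.
Sum = Δu · [g(2) + g(2.6875) + g(3.375) + ...].
Sum ≈ 15.8750.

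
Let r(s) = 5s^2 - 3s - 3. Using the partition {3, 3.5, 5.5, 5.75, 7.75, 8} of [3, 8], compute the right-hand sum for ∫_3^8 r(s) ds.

945.015625

Subinterval widths: 0.5, 2, 0.25, 2, 0.25.
Right endpoints: 3.5, 5.5, 5.75, 7.75, 8.
r(3.5) = 47.75, r(5.5) = 131.75, r(5.75) = 145.0625, r(7.75) = 274.0625, r(8) = 293.
Sum = Σ Δs_i · r(s_i).
Sum = 945.015625.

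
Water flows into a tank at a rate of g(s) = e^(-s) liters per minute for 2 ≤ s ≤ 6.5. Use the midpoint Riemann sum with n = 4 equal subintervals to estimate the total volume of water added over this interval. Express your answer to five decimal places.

0.12703

Δs = (6.5 − 2)/4 = 1.125.
Midpoints: 2.5625, 3.6875, 4.8125, 5.9375.
g(2.5625) ≈ 0.07711, g(3.6875) ≈ 0.02503, g(4.8125) ≈ 0.00813, g(5.9375) ≈ 0.00264.
Sum = Δs · [g(2.5625) + g(3.6875) + g(4.8125) + g(5.9375)].
Sum ≈ 0.12703.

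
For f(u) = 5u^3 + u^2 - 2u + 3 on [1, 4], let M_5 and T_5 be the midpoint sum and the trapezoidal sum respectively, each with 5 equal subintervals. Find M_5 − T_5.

M_5 = 330.285.
T_5 = 340.68.
M_5 − T_5 = -10.395.

-10.395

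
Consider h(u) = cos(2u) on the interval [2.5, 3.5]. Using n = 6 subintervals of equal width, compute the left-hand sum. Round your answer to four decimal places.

0.7613

Δu = (3.5 − 2.5)/6 = 1/6.
Left endpoints: 2.5, 8/3, 17/6, 3, 19/6, 10/3.
h(2.5) ≈ 0.2837, h(8/3) ≈ 0.5818, h(17/6) ≈ 0.8159, h(3) ≈ 0.9602, h(19/6) ≈ 0.9987, h(10/3) ≈ 0.9274.
Sum = Δu · [h(2.5) + h(8/3) + h(17/6) + ...].
Sum ≈ 0.7613.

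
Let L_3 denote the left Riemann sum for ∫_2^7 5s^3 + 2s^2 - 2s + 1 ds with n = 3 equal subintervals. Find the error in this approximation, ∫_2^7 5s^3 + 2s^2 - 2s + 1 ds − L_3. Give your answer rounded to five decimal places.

Exact integral: ∫_2^7 f(s) ds ≈ 3164.5833333.
L_3 ≈ 1862.9629630.
Error ≈ 3164.5833333 − 1862.9629630 ≈ 1301.62037.

1301.62037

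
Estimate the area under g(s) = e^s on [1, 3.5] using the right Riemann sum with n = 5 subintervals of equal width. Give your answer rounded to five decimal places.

Δs = (3.5 − 1)/5 = 0.5.
Right endpoints: 1.5, 2, 2.5, 3, 3.5.
g(1.5) ≈ 4.48169, g(2) ≈ 7.38906, g(2.5) ≈ 12.18249, g(3) ≈ 20.08554, g(3.5) ≈ 33.11545.
Sum = Δs · [g(1.5) + g(2) + g(2.5) + g(3) + g(3.5)].
Sum ≈ 38.62711.

38.62711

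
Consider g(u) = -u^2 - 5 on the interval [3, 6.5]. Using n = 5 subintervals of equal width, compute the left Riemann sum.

-88.69

Δu = (6.5 − 3)/5 = 0.7.
Left endpoints: 3, 3.7, 4.4, 5.1, 5.8.
g(3) = -14, g(3.7) = -18.69, g(4.4) = -24.36, g(5.1) = -31.01, g(5.8) = -38.64.
Sum = Δu · [g(3) + g(3.7) + g(4.4) + g(5.1) + g(5.8)].
Sum = -88.69.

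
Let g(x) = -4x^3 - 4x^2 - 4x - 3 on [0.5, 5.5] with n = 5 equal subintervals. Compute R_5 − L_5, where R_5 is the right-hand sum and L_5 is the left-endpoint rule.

R_5 = -1647.5.
L_5 = -842.5.
R_5 − L_5 = -805.

-805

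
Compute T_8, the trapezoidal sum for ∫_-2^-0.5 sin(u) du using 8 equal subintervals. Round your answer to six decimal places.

-1.289937

Δu = (-0.5 − (-2))/8 = 0.1875.
f(-2) ≈ -0.909297, f(-1.8125) ≈ -0.970932, f(-1.625) ≈ -0.998531, f(-1.4375) ≈ -0.991129, f(-1.25) ≈ -0.948985, f(-1.0625) ≈ -0.873575, f(-0.875) ≈ -0.767544, f(-0.6875) ≈ -0.634607, f(-0.5) ≈ -0.479426.
T_8 = (Δu/2)·[f(u_0) + 2f(u_1) + ... + 2f(u_{7}) + f(u_8)].
Sum ≈ -1.289937.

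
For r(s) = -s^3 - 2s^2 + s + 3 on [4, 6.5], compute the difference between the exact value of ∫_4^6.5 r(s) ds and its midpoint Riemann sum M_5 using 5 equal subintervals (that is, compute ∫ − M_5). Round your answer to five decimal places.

Exact integral: ∫_4^6.5 r(s) ds ≈ -502.0572917.
M_5 = -501.1328125.
Error ≈ -502.0572917 − (-501.1328125) ≈ -0.92448.

-0.92448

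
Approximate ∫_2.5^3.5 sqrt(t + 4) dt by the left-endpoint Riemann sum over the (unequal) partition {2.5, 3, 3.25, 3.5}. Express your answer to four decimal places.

2.6093

Subinterval widths: 0.5, 0.25, 0.25.
Left endpoints: 2.5, 3, 3.25.
f(2.5) ≈ 2.5495, f(3) ≈ 2.6458, f(3.25) ≈ 2.6926.
Sum = Σ Δt_i · f(t_i).
Sum ≈ 2.6093.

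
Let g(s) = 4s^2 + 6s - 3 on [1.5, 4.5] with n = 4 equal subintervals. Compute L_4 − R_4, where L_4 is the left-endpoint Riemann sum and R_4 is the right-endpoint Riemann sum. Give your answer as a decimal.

-67.5

L_4 = 129.375.
R_4 = 196.875.
L_4 − R_4 = -67.5.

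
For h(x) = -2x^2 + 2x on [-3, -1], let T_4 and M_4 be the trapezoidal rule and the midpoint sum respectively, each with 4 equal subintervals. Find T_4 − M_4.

-0.25

T_4 = -25.5.
M_4 = -25.25.
T_4 − M_4 = -0.25.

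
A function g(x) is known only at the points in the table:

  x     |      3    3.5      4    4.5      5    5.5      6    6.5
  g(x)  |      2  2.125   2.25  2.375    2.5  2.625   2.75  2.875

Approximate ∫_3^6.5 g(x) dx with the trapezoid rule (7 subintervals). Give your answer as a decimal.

Δx = 0.5.
T_7 = (0.5/2)·[2 + 2·2.125 + 2·2.25 + 2·2.375 + 2·2.5 + 2·2.625 + 2·2.75 + 2.875] = 8.53125.

8.53125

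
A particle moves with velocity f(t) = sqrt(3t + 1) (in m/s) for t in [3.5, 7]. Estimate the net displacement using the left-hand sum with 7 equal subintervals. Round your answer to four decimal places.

Δt = (7 − 3.5)/7 = 0.5.
Left endpoints: 3.5, 4, 4.5, 5, 5.5, 6, 6.5.
f(3.5) ≈ 3.3912, f(4) ≈ 3.6056, f(4.5) ≈ 3.8079, f(5) ≈ 4.0000, f(5.5) ≈ 4.1833, f(6) ≈ 4.3589, f(6.5) ≈ 4.5277.
Sum = Δt · [f(3.5) + f(4) + f(4.5) + ...].
Sum ≈ 13.9372.

13.9372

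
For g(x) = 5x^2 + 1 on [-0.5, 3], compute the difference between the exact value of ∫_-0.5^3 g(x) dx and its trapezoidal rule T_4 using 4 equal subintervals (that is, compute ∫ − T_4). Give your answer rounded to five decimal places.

-2.23307

Exact integral: ∫_-0.5^3 g(x) dx ≈ 48.7083333.
T_4 = 50.94140625.
Error ≈ 48.7083333 − 50.94140625 ≈ -2.23307.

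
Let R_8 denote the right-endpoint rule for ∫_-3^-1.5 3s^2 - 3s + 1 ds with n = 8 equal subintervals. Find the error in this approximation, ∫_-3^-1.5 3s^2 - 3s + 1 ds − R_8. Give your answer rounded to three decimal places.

Exact integral: ∫_-3^-1.5 f(s) ds = 35.25.
R_8 ≈ 32.95605.
Error ≈ 35.25 − 32.95605 ≈ 2.294.

2.294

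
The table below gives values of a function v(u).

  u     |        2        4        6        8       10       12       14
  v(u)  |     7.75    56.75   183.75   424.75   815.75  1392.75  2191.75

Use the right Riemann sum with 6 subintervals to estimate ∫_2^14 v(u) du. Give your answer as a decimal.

Δu = 2.
Sum = 2·[56.75 + 183.75 + 424.75 + 815.75 + 1392.75 + 2191.75] = 10131.

10131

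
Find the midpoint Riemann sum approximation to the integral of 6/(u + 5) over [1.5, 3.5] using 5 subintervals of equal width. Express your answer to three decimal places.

Δu = (3.5 − 1.5)/5 = 0.4.
Midpoints: 1.7, 2.1, 2.5, 2.9, 3.3.
f(1.7) = 60/67, f(2.1) = 60/71, f(2.5) = 0.8, f(2.9) = 60/79, f(3.3) = 60/83.
Sum = Δu · [f(1.7) + f(2.1) + f(2.5) + f(2.9) + f(3.3)].
Sum ≈ 1.609.

1.609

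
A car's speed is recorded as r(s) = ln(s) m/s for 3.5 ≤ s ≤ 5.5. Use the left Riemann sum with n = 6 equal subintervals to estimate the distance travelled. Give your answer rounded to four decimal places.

2.9152

Δs = (5.5 − 3.5)/6 = 1/3.
Left endpoints: 3.5, 23/6, 25/6, 4.5, 29/6, 31/6.
r(3.5) ≈ 1.2528, r(23/6) ≈ 1.3437, r(25/6) ≈ 1.4271, r(4.5) ≈ 1.5041, r(29/6) ≈ 1.5755, r(31/6) ≈ 1.6422.
Sum = Δs · [r(3.5) + r(23/6) + r(25/6) + ...].
Sum ≈ 2.9152.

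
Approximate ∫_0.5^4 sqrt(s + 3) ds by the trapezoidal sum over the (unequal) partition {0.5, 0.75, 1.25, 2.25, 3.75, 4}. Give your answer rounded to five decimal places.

7.97435

Subinterval widths: 0.25, 0.5, 1, 1.5, 0.25.
f(0.5) ≈ 1.87083, f(0.75) ≈ 1.93649, f(1.25) ≈ 2.06155, f(2.25) ≈ 2.29129, f(3.75) ≈ 2.59808, f(4) ≈ 2.64575.
On each subinterval the trapezoid contributes (Δs_i/2)·[f(s_{i-1}) + f(s_i)].
Sum ≈ 7.97435.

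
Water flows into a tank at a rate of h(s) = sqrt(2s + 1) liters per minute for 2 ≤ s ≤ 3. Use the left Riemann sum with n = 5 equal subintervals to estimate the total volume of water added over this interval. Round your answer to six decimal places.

2.405441

Δs = (3 − 2)/5 = 0.2.
Left endpoints: 2, 2.2, 2.4, 2.6, 2.8.
h(2) ≈ 2.236068, h(2.2) ≈ 2.323790, h(2.4) ≈ 2.408319, h(2.6) ≈ 2.489980, h(2.8) ≈ 2.569047.
Sum = Δs · [h(2) + h(2.2) + h(2.4) + h(2.6) + h(2.8)].
Sum ≈ 2.405441.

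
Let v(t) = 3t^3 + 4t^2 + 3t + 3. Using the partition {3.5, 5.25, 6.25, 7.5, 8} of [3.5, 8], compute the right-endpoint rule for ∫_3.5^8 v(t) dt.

4700.51953125

Subinterval widths: 1.75, 1, 1.25, 0.5.
Right endpoints: 5.25, 6.25, 7.5, 8.
v(5.25) = 563.109375, v(6.25) = 910.421875, v(7.5) = 1516.125, v(8) = 1819.
Sum = Σ Δt_i · v(t_i).
Sum = 4700.51953125.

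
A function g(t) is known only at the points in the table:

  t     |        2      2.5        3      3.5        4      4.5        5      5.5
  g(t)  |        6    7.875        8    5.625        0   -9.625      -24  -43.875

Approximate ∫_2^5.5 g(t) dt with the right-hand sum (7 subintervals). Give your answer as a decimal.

-28

Δt = 0.5.
Sum = 0.5·[7.875 + 8 + 5.625 + 0 + (-9.625) + (-24) + (-43.875)] = -28.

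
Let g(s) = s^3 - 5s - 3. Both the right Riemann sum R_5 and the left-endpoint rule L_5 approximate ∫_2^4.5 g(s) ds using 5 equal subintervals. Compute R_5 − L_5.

R_5 = 69.0625.
L_5 = 33.75.
R_5 − L_5 = 35.3125.

35.3125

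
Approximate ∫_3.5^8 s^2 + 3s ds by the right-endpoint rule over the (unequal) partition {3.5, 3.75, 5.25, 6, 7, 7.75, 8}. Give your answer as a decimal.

Subinterval widths: 0.25, 1.5, 0.75, 1, 0.75, 0.25.
Right endpoints: 3.75, 5.25, 6, 7, 7.75, 8.
f(3.75) = 25.3125, f(5.25) = 43.3125, f(6) = 54, f(7) = 70, f(7.75) = 83.3125, f(8) = 88.
Sum = Σ Δs_i · f(s_i).
Sum = 266.28125.

266.28125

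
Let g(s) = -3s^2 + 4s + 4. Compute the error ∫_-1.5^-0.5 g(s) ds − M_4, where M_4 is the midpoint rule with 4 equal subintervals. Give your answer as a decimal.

-0.015625

Exact integral: ∫_-1.5^-0.5 g(s) ds = -3.25.
M_4 = -3.234375.
Error = -3.25 − (-3.234375) = -0.015625.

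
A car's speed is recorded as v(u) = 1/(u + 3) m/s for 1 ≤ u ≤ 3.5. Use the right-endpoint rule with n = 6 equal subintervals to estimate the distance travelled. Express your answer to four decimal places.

Δu = (3.5 − 1)/6 = 5/12.
Right endpoints: 17/12, 11/6, 2.25, 8/3, 37/12, 3.5.
v(17/12) = 12/53, v(11/6) = 6/29, v(2.25) = 4/21, v(8/3) = 3/17, v(37/12) = 12/73, v(3.5) = 2/13.
Sum = Δu · [v(17/12) + v(11/6) + v(2.25) + ...].
Sum ≈ 0.4660.

0.4660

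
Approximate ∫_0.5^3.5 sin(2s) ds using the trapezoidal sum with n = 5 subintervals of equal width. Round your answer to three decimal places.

-0.094

Δs = (3.5 − 0.5)/5 = 0.6.
f(0.5) ≈ 0.841, f(1.1) ≈ 0.808, f(1.7) ≈ -0.256, f(2.3) ≈ -0.994, f(2.9) ≈ -0.465, f(3.5) ≈ 0.657.
T_5 = (Δs/2)·[f(s_0) + 2f(s_1) + ... + 2f(s_{4}) + f(s_5)].
Sum ≈ -0.094.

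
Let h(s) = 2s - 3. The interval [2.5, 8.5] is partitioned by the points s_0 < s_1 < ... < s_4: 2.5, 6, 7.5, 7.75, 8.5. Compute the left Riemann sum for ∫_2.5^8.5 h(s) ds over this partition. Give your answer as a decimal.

Subinterval widths: 3.5, 1.5, 0.25, 0.75.
Left endpoints: 2.5, 6, 7.5, 7.75.
h(2.5) = 2, h(6) = 9, h(7.5) = 12, h(7.75) = 12.5.
Sum = Σ Δs_i · h(s_i).
Sum = 32.875.

32.875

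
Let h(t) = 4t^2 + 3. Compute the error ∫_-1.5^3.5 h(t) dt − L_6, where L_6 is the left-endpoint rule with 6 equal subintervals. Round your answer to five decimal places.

Exact integral: ∫_-1.5^3.5 h(t) dt ≈ 76.6666667.
L_6 ≈ 62.3148148.
Error ≈ 76.6666667 − 62.3148148 ≈ 14.35185.

14.35185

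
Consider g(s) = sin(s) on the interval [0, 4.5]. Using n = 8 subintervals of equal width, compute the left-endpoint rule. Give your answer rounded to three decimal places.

1.454

Δs = (4.5 − 0)/8 = 0.5625.
Left endpoints: 0, 0.5625, 1.125, 1.6875, 2.25, 2.8125, 3.375, 3.9375.
g(0) ≈ 0.000, g(0.5625) ≈ 0.533, g(1.125) ≈ 0.902, g(1.6875) ≈ 0.993, g(2.25) ≈ 0.778, g(2.8125) ≈ 0.323, g(3.375) ≈ -0.231, g(3.9375) ≈ -0.714.
Sum = Δs · [g(0) + g(0.5625) + g(1.125) + ...].
Sum ≈ 1.454.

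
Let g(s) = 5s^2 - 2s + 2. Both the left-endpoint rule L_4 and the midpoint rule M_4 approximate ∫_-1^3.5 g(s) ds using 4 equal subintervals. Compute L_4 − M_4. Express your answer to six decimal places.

L_4 = 49.04296875.
M_4 ≈ 68.50195312.
L_4 − M_4 ≈ -19.458984.

-19.458984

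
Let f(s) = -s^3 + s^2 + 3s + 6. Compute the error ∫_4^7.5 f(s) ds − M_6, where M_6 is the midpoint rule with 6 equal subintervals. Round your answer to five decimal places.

-1.61277

Exact integral: ∫_4^7.5 f(s) ds ≈ -526.3489583.
M_6 ≈ -524.7361834.
Error ≈ -526.3489583 − (-524.7361834) ≈ -1.61277.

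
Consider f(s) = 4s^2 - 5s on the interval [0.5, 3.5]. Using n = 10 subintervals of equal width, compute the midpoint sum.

26.91

Δs = (3.5 − 0.5)/10 = 0.3.
Midpoints: 0.65, 0.95, 1.25, 1.55, 1.85, 2.15, 2.45, 2.75, 3.05, 3.35.
f(0.65) = -1.56, f(0.95) = -1.14, f(1.25) = 0, f(1.55) = 1.86, f(1.85) = 4.44, f(2.15) = 7.74, f(2.45) = 11.76, f(2.75) = 16.5, f(3.05) = 21.96, f(3.35) = 28.14.
Sum = Δs · [f(0.65) + f(0.95) + f(1.25) + ...].
Sum = 26.91.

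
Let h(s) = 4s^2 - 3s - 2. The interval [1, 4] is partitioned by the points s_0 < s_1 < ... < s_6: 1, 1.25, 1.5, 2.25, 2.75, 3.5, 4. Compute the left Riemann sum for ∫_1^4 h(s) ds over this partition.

40.75

Subinterval widths: 0.25, 0.25, 0.75, 0.5, 0.75, 0.5.
Left endpoints: 1, 1.25, 1.5, 2.25, 2.75, 3.5.
h(1) = -1, h(1.25) = 0.5, h(1.5) = 2.5, h(2.25) = 11.5, h(2.75) = 20, h(3.5) = 36.5.
Sum = Σ Δs_i · h(s_i).
Sum = 40.75.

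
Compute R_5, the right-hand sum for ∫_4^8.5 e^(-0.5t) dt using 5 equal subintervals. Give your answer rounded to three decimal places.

Δt = (8.5 − 4)/5 = 0.9.
Right endpoints: 4.9, 5.8, 6.7, 7.6, 8.5.
f(4.9) ≈ 0.086, f(5.8) ≈ 0.055, f(6.7) ≈ 0.035, f(7.6) ≈ 0.022, f(8.5) ≈ 0.014.
Sum = Δt · [f(4.9) + f(5.8) + f(6.7) + f(7.6) + f(8.5)].
Sum ≈ 0.192.

0.192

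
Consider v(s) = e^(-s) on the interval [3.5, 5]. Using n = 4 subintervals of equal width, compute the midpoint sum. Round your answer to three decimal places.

0.023

Δs = (5 − 3.5)/4 = 0.375.
Midpoints: 3.6875, 4.0625, 4.4375, 4.8125.
v(3.6875) ≈ 0.025, v(4.0625) ≈ 0.017, v(4.4375) ≈ 0.012, v(4.8125) ≈ 0.008.
Sum = Δs · [v(3.6875) + v(4.0625) + v(4.4375) + v(4.8125)].
Sum ≈ 0.023.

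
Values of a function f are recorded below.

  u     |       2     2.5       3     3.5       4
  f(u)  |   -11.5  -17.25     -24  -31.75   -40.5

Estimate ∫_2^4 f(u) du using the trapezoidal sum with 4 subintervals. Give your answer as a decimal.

Δu = 0.5.
T_4 = (0.5/2)·[(-11.5) + 2·(-17.25) + 2·(-24) + 2·(-31.75) + (-40.5)] = -49.5.

-49.5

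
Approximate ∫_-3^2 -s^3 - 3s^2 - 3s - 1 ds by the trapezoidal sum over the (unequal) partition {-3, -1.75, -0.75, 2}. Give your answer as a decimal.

Subinterval widths: 1.25, 1, 2.75.
f(-3) = 8, f(-1.75) = 0.421875, f(-0.75) = -0.015625, f(2) = -27.
On each subinterval the trapezoid contributes (Δs_i/2)·[f(s_{i-1}) + f(s_i)].
Sum = -31.6796875.

-31.6796875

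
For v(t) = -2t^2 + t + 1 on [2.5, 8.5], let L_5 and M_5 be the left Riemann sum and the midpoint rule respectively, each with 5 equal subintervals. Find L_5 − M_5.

L_5 = -287.28.
M_5 = -358.56.
L_5 − M_5 = 71.28.

71.28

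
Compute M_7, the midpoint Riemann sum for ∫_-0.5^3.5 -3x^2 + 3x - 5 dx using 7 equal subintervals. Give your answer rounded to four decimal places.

-44.6735

Δx = (3.5 − (-0.5))/7 = 4/7.
Midpoints: -3/14, 5/14, 13/14, 1.5, 29/14, 37/14, 45/14.
f(-3/14) = -1133/196, f(5/14) = -845/196, f(13/14) = -941/196, f(1.5) = -7.25, f(29/14) = -2285/196, f(37/14) = -3533/196, f(45/14) = -5165/196.
Sum = Δx · [f(-3/14) + f(5/14) + f(13/14) + ...].
Sum ≈ -44.6735.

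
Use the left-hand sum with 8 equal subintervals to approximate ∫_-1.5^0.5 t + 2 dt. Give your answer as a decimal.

Δt = (0.5 − (-1.5))/8 = 0.25.
Left endpoints: -1.5, -1.25, -1, -0.75, -0.5, -0.25, 0, 0.25.
f(-1.5) = 0.5, f(-1.25) = 0.75, f(-1) = 1, f(-0.75) = 1.25, f(-0.5) = 1.5, f(-0.25) = 1.75, f(0) = 2, f(0.25) = 2.25.
Sum = Δt · [f(-1.5) + f(-1.25) + f(-1) + ...].
Sum = 2.75.

2.75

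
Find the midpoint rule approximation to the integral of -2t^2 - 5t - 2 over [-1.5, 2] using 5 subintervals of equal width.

Δt = (2 − (-1.5))/5 = 0.7.
Midpoints: -1.15, -0.45, 0.25, 0.95, 1.65.
f(-1.15) = 1.105, f(-0.45) = -0.155, f(0.25) = -3.375, f(0.95) = -8.555, f(1.65) = -15.695.
Sum = Δt · [f(-1.15) + f(-0.45) + f(0.25) + f(0.95) + f(1.65)].
Sum = -18.6725.

-18.6725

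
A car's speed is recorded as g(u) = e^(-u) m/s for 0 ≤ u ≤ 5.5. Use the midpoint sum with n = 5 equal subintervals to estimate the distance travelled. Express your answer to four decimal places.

Δu = (5.5 − 0)/5 = 1.1.
Midpoints: 0.55, 1.65, 2.75, 3.85, 4.95.
g(0.55) ≈ 0.5769, g(1.65) ≈ 0.1920, g(2.75) ≈ 0.0639, g(3.85) ≈ 0.0213, g(4.95) ≈ 0.0071.
Sum = Δu · [g(0.55) + g(1.65) + g(2.75) + g(3.85) + g(4.95)].
Sum ≈ 0.9474.

0.9474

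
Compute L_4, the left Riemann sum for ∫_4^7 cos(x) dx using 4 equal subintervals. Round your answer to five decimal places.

0.81906

Δx = (7 − 4)/4 = 0.75.
Left endpoints: 4, 4.75, 5.5, 6.25.
f(4) ≈ -0.65364, f(4.75) ≈ 0.03760, f(5.5) ≈ 0.70867, f(6.25) ≈ 0.99945.
Sum = Δx · [f(4) + f(4.75) + f(5.5) + f(6.25)].
Sum ≈ 0.81906.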